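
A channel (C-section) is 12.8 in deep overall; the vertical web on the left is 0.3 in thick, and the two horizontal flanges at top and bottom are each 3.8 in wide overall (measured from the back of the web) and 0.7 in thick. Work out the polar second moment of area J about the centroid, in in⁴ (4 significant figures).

Treat the section as a set of non-overlapping primitives; coordinates are from the bounding-box lower-left.
Web: 0.3 × 12.8, A = 3.84 in², y = 6.4 in, Ī = 52.4288 in⁴.
Top flange (beyond web): 3.5 × 0.7, A = 2.45 in², y = 12.45 in, Ī = 0.100042 in⁴.
Bottom flange (beyond web): 3.5 × 0.7, A = 2.45 in², y = 0.35 in, Ī = 0.100042 in⁴.
By symmetry the centroid is at mid-height, ȳ = 6.4 in.
Transfer each piece to the centroidal x-axis using Ī + A·d² with d = y − 6.4:
  web: d = 0 in → contributes +52.4288 in⁴
  top flange (beyond web): d = 6.05 in → contributes +89.7762 in⁴
  bottom flange (beyond web): d = -6.05 in → contributes +89.7762 in⁴
Total I = 231.981 in⁴.
For the y-axis: x̄ = 1.21522 in.
Repeating about the centroidal y-axis gives I_y = 12.8027 in⁴.
Polar second moment: J = I_x + I_y = 244.784 in⁴.

J ≈ 244.8 in⁴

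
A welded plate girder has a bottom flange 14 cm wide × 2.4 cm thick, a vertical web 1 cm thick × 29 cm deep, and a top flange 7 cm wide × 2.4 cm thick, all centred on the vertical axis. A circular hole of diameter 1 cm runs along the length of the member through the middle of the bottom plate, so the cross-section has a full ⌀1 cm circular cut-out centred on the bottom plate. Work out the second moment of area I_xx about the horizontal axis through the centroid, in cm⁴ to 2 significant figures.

I_xx ≈ 1.3 × 10⁴ cm⁴

Break the section into simple shapes (no overlaps), measuring from the bottom-left corner of the bounding box.
Bottom plate: 14 × 2.4, A = 33.6 cm², y = 1.2 cm, Ī = 16.13 cm⁴.
Web plate: 1 × 29, A = 29 cm², y = 16.9 cm, Ī = 2 032 cm⁴.
Top plate: 7 × 2.4, A = 16.8 cm², y = 32.6 cm, Ī = 8.064 cm⁴.
Hole (subtracted): ⌀1, A = 0.7854 cm², y = 1.2 cm, Ī = 0.04909 cm⁴.
Centroid: ȳ = ΣA·y / ΣA = 13.7 cm.
Transfer each piece to the horizontal axis through the centroid using Ī + A·d² with d = y − 13.7:
  bottom plate: d = -12.5 cm → contributes +5 268 cm⁴
  web plate: d = 3.198 cm → contributes +2 329 cm⁴
  top plate: d = 18.9 cm → contributes +6 008 cm⁴
  hole: d = -12.5 cm → contributes −122.8 cm⁴
Total I = 13 482 cm⁴.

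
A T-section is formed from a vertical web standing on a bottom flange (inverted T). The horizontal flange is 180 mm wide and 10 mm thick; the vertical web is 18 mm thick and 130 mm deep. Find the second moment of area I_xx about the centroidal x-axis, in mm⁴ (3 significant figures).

I_xx ≈ 8.30 × 10⁶ mm⁴

Decompose the section into non-overlapping parts with the origin at the bottom-left of its bounding rectangle.
Flange: 180 × 10, A = 1 800 mm², y = 5 mm, Ī = 15 000 mm⁴.
Web: 18 × 130, A = 2 340 mm², y = 75 mm, Ī = 3 295 500 mm⁴.
Centroid: ȳ = ΣA·y / ΣA = 44.565 mm.
Transfer each piece to the centroidal x-axis using Ī + A·d² with d = y − 44.565:
  flange: d = -39.565 mm → contributes +2 832 732 mm⁴
  web: d = 30.435 mm → contributes +5 462 986 mm⁴
Total I = 8 295 717 mm⁴.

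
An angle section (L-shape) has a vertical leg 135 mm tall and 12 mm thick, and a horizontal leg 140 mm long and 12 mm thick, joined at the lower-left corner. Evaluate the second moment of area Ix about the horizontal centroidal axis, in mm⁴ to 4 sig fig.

Ix ≈ 5.461 × 10⁶ mm⁴

Treat the section as a set of non-overlapping primitives; coordinates are from the bounding-box lower-left.
Vertical leg: 12 × 135, A = 1 620 mm², y = 67.5 mm, Ī = 2 460 375 mm⁴.
Horizontal leg (remainder): 128 × 12, A = 1 536 mm², y = 6 mm, Ī = 18 432 mm⁴.
Centroid: ȳ = ΣA·y / ΣA = 37.5684 mm.
Transfer each piece to the horizontal centroidal axis using Ī + A·d² with d = y − 37.5684:
  vertical leg: d = 29.9316 mm → contributes +3 911 730 mm⁴
  horizontal leg (remainder): d = -31.5684 mm → contributes +1 549 158 mm⁴
Total I = 5 460 888 mm⁴.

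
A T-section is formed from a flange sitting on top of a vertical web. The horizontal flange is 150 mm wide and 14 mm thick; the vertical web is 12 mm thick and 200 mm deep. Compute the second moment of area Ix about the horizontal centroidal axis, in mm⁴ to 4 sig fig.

Split into non-overlapping primitives; take the origin at the lower-left of the bounding box.
Flange: 150 × 14, A = 2 100 mm², y = 207 mm, Ī = 34 300 mm⁴.
Web: 12 × 200, A = 2 400 mm², y = 100 mm, Ī = 8 000 000 mm⁴.
Centroid: ȳ = ΣA·y / ΣA = 149.933 mm.
Transfer each piece to the horizontal centroidal axis using Ī + A·d² with d = y − 149.933:
  flange: d = 57.0667 mm → contributes +6 873 169 mm⁴
  web: d = -49.9333 mm → contributes +13 984 011 mm⁴
Total I = 20 857 180 mm⁴.

Ix ≈ 2.086 × 10⁷ mm⁴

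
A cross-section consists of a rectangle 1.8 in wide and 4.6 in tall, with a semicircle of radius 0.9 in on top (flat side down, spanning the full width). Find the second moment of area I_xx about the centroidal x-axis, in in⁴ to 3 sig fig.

Split into non-overlapping primitives; take the origin at the lower-left of the bounding box.
Rectangular body: 1.8 × 4.6, A = 8.28 in², y = 2.3 in, Ī = 14.6 in⁴.
Semicircular cap: semicircle r = 0.9, A = 1.2723 in², y = 4.982 in, Ī = 0.072012 in⁴.
Centroid: ȳ = ΣA·y / ΣA = 2.6572 in.
Transfer each piece to the centroidal x-axis using Ī + A·d² with d = y − 2.6572:
  rectangular body: d = -0.35723 in → contributes +15.657 in⁴
  semicircular cap: d = 2.3247 in → contributes +6.9483 in⁴
Total I = 22.605 in⁴.

I_xx ≈ 22.6 in⁴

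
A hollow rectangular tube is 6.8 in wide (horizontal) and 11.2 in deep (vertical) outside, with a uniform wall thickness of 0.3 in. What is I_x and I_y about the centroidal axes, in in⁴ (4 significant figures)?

Decompose the section into non-overlapping parts with the origin at the bottom-left of its bounding rectangle.
Outer rectangle: 6.8 × 11.2, A = 76.16 in², y = 5.6 in, Ī = 796.126 in⁴.
Inner void (subtracted): 6.2 × 10.6, A = 65.72 in², y = 5.6 in, Ī = 615.358 in⁴.
By symmetry the centroid is at mid-height, ȳ = 5.6 in.
All pieces are centred on the centroidal x-axis, so I = ΣĪ (holes subtracted) = 180.768 in⁴.
Repeating about the centroidal y-axis gives I_y = 82.9468 in⁴.

I_x ≈ 180.8 in⁴, I_y ≈ 82.95 in⁴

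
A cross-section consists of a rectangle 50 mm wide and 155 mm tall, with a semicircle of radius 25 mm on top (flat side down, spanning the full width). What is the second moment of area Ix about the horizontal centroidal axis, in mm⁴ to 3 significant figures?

Treat the section as a set of non-overlapping primitives; coordinates are from the bounding-box lower-left.
Rectangular body: 50 × 155, A = 7 750 mm², y = 77.5 mm, Ī = 15 516 146 mm⁴.
Semicircular cap: semicircle r = 25, A = 981.75 mm², y = 165.61 mm, Ī = 42 874 mm⁴.
Centroid: ȳ = ΣA·y / ΣA = 87.407 mm.
Transfer each piece to the horizontal centroidal axis using Ī + A·d² with d = y − 87.407:
  rectangular body: d = -9.9066 mm → contributes +16 276 740 mm⁴
  semicircular cap: d = 78.204 mm → contributes +6 047 066 mm⁴
Total I = 22 323 806 mm⁴.

Ix ≈ 2.23 × 10⁷ mm⁴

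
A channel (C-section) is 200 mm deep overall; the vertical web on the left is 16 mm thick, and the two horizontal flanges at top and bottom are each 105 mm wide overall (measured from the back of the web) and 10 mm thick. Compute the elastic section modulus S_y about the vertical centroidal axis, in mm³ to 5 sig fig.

S_y ≈ 5.6186 × 10⁴ mm³

Treat the section as a set of non-overlapping primitives; coordinates are from the bounding-box lower-left.
Web: 16 × 200, A = 3 200 mm², x = 8 mm, Ī = 68266.67 mm⁴.
Top flange (beyond web): 89 × 10, A = 890 mm², x = 60.5 mm, Ī = 587474.2 mm⁴.
Bottom flange (beyond web): 89 × 10, A = 890 mm², x = 60.5 mm, Ī = 587474.2 mm⁴.
Centroid: x̄ = ΣA·x / ΣA = 26.76506 mm.
Transfer each piece to the vertical centroidal axis using Ī + A·d² with d = x − 26.76506:
  web: d = -18.76506 mm → contributes +1 195 075 mm⁴
  top flange (beyond web): d = 33.73494 mm → contributes +1 600 335 mm⁴
  bottom flange (beyond web): d = 33.73494 mm → contributes +1 600 335 mm⁴
Total I = 4 395 745 mm⁴.
Extreme fibre distance c = 78.23494 mm; S = I/c = 56186.47 mm³.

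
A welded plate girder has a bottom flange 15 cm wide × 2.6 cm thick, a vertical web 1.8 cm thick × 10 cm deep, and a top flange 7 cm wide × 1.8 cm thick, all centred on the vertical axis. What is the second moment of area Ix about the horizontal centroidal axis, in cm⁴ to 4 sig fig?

Ix ≈ 1740 cm⁴

Split into non-overlapping primitives; take the origin at the lower-left of the bounding box.
Bottom plate: 15 × 2.6, A = 39 cm², y = 1.3 cm, Ī = 21.97 cm⁴.
Web plate: 1.8 × 10, A = 18 cm², y = 7.6 cm, Ī = 150 cm⁴.
Top plate: 7 × 1.8, A = 12.6 cm², y = 13.5 cm, Ī = 3.402 cm⁴.
Centroid: ȳ = ΣA·y / ΣA = 5.13793 cm.
Transfer each piece to the horizontal centroidal axis using Ī + A·d² with d = y − 5.13793:
  bottom plate: d = -3.83793 cm → contributes +596.429 cm⁴
  web plate: d = 2.46207 cm → contributes +259.112 cm⁴
  top plate: d = 8.36207 cm → contributes +884.447 cm⁴
Total I = 1739.99 cm⁴.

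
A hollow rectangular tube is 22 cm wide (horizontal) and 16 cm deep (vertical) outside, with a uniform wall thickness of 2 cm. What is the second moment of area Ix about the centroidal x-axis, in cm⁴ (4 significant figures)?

Ix ≈ 4917 cm⁴

Decompose the section into non-overlapping parts with the origin at the bottom-left of its bounding rectangle.
Outer rectangle: 22 × 16, A = 352 cm², y = 8 cm, Ī = 7509.33 cm⁴.
Inner void (subtracted): 18 × 12, A = 216 cm², y = 8 cm, Ī = 2 592 cm⁴.
By symmetry the centroid is at mid-height, ȳ = 8 cm.
All pieces are centred on the centroidal x-axis, so I = ΣĪ (holes subtracted) = 4917.33 cm⁴.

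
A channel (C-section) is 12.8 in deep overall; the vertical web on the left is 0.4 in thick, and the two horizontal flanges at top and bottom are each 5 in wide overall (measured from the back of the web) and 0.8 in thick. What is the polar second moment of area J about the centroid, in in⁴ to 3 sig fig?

J ≈ 367 in⁴

Break the section into simple shapes (no overlaps), measuring from the bottom-left corner of the bounding box.
Web: 0.4 × 12.8, A = 5.12 in², y = 6.4 in, Ī = 69.905 in⁴.
Top flange (beyond web): 4.6 × 0.8, A = 3.68 in², y = 12.4 in, Ī = 0.19627 in⁴.
Bottom flange (beyond web): 4.6 × 0.8, A = 3.68 in², y = 0.4 in, Ī = 0.19627 in⁴.
By symmetry the centroid is at mid-height, ȳ = 6.4 in.
Transfer each piece to the centroidal x-axis using Ī + A·d² with d = y − 6.4:
  web: d = 0 in → contributes +69.905 in⁴
  top flange (beyond web): d = 6 in → contributes +132.68 in⁴
  bottom flange (beyond web): d = -6 in → contributes +132.68 in⁴
Total I = 335.26 in⁴.
For the y-axis: x̄ = 1.6744 in.
Repeating about the centroidal y-axis gives I_y = 31.918 in⁴.
Polar second moment: J = I_x + I_y = 367.18 in⁴.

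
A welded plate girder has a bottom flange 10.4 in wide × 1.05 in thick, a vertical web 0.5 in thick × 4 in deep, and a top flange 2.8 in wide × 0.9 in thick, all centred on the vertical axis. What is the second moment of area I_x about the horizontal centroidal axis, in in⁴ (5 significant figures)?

I_x ≈ 58.930 in⁴

Treat the section as a set of non-overlapping primitives; coordinates are from the bounding-box lower-left.
Bottom plate: 10.4 × 1.05, A = 10.92 in², y = 0.525 in, Ī = 1.003275 in⁴.
Web plate: 0.5 × 4, A = 2 in², y = 3.05 in, Ī = 2.666667 in⁴.
Top plate: 2.8 × 0.9, A = 2.52 in², y = 5.5 in, Ī = 0.1701 in⁴.
Centroid: ȳ = ΣA·y / ΣA = 1.664054 in.
Transfer each piece to the horizontal centroidal axis using Ī + A·d² with d = y − 1.664054:
  bottom plate: d = -1.139054 in → contributes +15.17137 in⁴
  web plate: d = 1.385946 in → contributes +6.508357 in⁴
  top plate: d = 3.835946 in → contributes +37.25059 in⁴
Total I = 58.93032 in⁴.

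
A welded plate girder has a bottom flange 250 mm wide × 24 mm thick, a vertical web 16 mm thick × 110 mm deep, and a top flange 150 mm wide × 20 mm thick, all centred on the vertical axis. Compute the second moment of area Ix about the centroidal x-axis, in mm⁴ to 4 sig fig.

Decompose the section into non-overlapping parts with the origin at the bottom-left of its bounding rectangle.
Bottom plate: 250 × 24, A = 6 000 mm², y = 12 mm, Ī = 288 000 mm⁴.
Web plate: 16 × 110, A = 1 760 mm², y = 79 mm, Ī = 1 774 667 mm⁴.
Top plate: 150 × 20, A = 3 000 mm², y = 144 mm, Ī = 100 000 mm⁴.
Centroid: ȳ = ΣA·y / ΣA = 59.7621 mm.
Transfer each piece to the centroidal x-axis using Ī + A·d² with d = y − 59.7621:
  bottom plate: d = -47.7621 mm → contributes +13 975 299 mm⁴
  web plate: d = 19.2379 mm → contributes +2 426 038 mm⁴
  top plate: d = 84.2379 mm → contributes +21 388 081 mm⁴
Total I = 37 789 418 mm⁴.

Ix ≈ 3.779 × 10⁷ mm⁴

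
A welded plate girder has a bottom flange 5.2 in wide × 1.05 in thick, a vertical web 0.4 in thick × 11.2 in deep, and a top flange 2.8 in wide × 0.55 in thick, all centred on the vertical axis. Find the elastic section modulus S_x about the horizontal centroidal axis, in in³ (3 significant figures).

S_x ≈ 30.6 in³

Treat the section as a set of non-overlapping primitives; coordinates are from the bounding-box lower-left.
Bottom plate: 5.2 × 1.05, A = 5.46 in², y = 0.525 in, Ī = 0.50164 in⁴.
Web plate: 0.4 × 11.2, A = 4.48 in², y = 6.65 in, Ī = 46.831 in⁴.
Top plate: 2.8 × 0.55, A = 1.54 in², y = 12.525 in, Ī = 0.038821 in⁴.
Centroid: ȳ = ΣA·y / ΣA = 4.525 in.
Transfer each piece to the horizontal centroidal axis using Ī + A·d² with d = y − 4.525:
  bottom plate: d = -4 in → contributes +87.862 in⁴
  web plate: d = 2.125 in → contributes +67.061 in⁴
  top plate: d = 8 in → contributes +98.599 in⁴
Total I = 253.52 in⁴.
Extreme fibre distance c = 8.275 in; S = I/c = 30.637 in³.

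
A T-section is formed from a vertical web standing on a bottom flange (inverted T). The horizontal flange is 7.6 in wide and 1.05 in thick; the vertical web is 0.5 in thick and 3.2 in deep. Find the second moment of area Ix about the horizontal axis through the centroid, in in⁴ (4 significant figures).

Ix ≈ 8.117 in⁴

Break the section into simple shapes (no overlaps), measuring from the bottom-left corner of the bounding box.
Flange: 7.6 × 1.05, A = 7.98 in², y = 0.525 in, Ī = 0.733163 in⁴.
Web: 0.5 × 3.2, A = 1.6 in², y = 2.65 in, Ī = 1.36533 in⁴.
Centroid: ȳ = ΣA·y / ΣA = 0.879906 in.
Transfer each piece to the horizontal axis through the centroid using Ī + A·d² with d = y − 0.879906:
  flange: d = -0.354906 in → contributes +1.73831 in⁴
  web: d = 1.77009 in → contributes +6.37851 in⁴
Total I = 8.11682 in⁴.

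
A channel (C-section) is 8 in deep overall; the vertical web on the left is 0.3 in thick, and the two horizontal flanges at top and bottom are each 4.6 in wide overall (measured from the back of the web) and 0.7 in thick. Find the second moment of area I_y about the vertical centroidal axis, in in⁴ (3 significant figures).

Decompose the section into non-overlapping parts with the origin at the bottom-left of its bounding rectangle.
Web: 0.3 × 8, A = 2.4 in², x = 0.15 in, Ī = 0.018 in⁴.
Top flange (beyond web): 4.3 × 0.7, A = 3.01 in², x = 2.45 in, Ī = 4.6379 in⁴.
Bottom flange (beyond web): 4.3 × 0.7, A = 3.01 in², x = 2.45 in, Ī = 4.6379 in⁴.
Centroid: x̄ = ΣA·x / ΣA = 1.7944 in.
Transfer each piece to the vertical centroidal axis using Ī + A·d² with d = x − 1.7944:
  web: d = -1.6444 in → contributes +6.5079 in⁴
  top flange (beyond web): d = 0.65558 in → contributes +5.9316 in⁴
  bottom flange (beyond web): d = 0.65558 in → contributes +5.9316 in⁴
Total I = 18.371 in⁴.

I_y ≈ 18.4 in⁴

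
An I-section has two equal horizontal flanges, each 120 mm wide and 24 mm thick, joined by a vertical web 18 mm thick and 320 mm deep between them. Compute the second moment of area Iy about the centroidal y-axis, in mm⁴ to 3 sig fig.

Split into non-overlapping primitives; take the origin at the lower-left of the bounding box.
Bottom flange: 120 × 24, A = 2 880 mm², x = 60 mm, Ī = 3 456 000 mm⁴.
Web: 18 × 320, A = 5 760 mm², x = 60 mm, Ī = 155 520 mm⁴.
Top flange: 120 × 24, A = 2 880 mm², x = 60 mm, Ī = 3 456 000 mm⁴.
By symmetry the centroid is at mid-width, x̄ = 60 mm.
All pieces are centred on the centroidal y-axis, so I = ΣĪ = 7 067 520 mm⁴.

Iy ≈ 7.07 × 10⁶ mm⁴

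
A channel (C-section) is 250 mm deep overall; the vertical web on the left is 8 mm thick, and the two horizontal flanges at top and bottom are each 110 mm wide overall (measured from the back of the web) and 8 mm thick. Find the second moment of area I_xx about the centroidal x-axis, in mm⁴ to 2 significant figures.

I_xx ≈ 3.4 × 10⁷ mm⁴

Decompose the section into non-overlapping parts with the origin at the bottom-left of its bounding rectangle.
Web: 8 × 250, A = 2 000 mm², y = 125 mm, Ī = 10 416 667 mm⁴.
Top flange (beyond web): 102 × 8, A = 816 mm², y = 246 mm, Ī = 4 352 mm⁴.
Bottom flange (beyond web): 102 × 8, A = 816 mm², y = 4 mm, Ī = 4 352 mm⁴.
By symmetry the centroid is at mid-height, ȳ = 125 mm.
Transfer each piece to the centroidal x-axis using Ī + A·d² with d = y − 125:
  web: d = 0 mm → contributes +10 416 667 mm⁴
  top flange (beyond web): d = 121 mm → contributes +11 951 408 mm⁴
  bottom flange (beyond web): d = -121 mm → contributes +11 951 408 mm⁴
Total I = 34 319 483 mm⁴.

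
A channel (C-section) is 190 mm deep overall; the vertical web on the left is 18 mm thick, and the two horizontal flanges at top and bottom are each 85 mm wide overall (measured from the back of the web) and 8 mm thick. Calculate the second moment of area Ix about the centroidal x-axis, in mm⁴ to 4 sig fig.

Treat the section as a set of non-overlapping primitives; coordinates are from the bounding-box lower-left.
Web: 18 × 190, A = 3 420 mm², y = 95 mm, Ī = 10 288 500 mm⁴.
Top flange (beyond web): 67 × 8, A = 536 mm², y = 186 mm, Ī = 2858.67 mm⁴.
Bottom flange (beyond web): 67 × 8, A = 536 mm², y = 4 mm, Ī = 2858.67 mm⁴.
By symmetry the centroid is at mid-height, ȳ = 95 mm.
Transfer each piece to the centroidal x-axis using Ī + A·d² with d = y − 95:
  web: d = 0 mm → contributes +10 288 500 mm⁴
  top flange (beyond web): d = 91 mm → contributes +4 441 475 mm⁴
  bottom flange (beyond web): d = -91 mm → contributes +4 441 475 mm⁴
Total I = 19 171 449 mm⁴.

Ix ≈ 1.917 × 10⁷ mm⁴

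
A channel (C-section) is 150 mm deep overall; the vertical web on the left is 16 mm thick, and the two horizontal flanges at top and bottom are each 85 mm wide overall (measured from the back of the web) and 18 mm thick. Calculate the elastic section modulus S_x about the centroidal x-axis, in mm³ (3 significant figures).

Decompose the section into non-overlapping parts with the origin at the bottom-left of its bounding rectangle.
Web: 16 × 150, A = 2 400 mm², y = 75 mm, Ī = 4 500 000 mm⁴.
Top flange (beyond web): 69 × 18, A = 1 242 mm², y = 141 mm, Ī = 33 534 mm⁴.
Bottom flange (beyond web): 69 × 18, A = 1 242 mm², y = 9 mm, Ī = 33 534 mm⁴.
By symmetry the centroid is at mid-height, ȳ = 75 mm.
Transfer each piece to the centroidal x-axis using Ī + A·d² with d = y − 75:
  web: d = 0 mm → contributes +4 500 000 mm⁴
  top flange (beyond web): d = 66 mm → contributes +5 443 686 mm⁴
  bottom flange (beyond web): d = -66 mm → contributes +5 443 686 mm⁴
Total I = 15 387 372 mm⁴.
Extreme fibre distance c = 75 mm; S = I/c = 205 165 mm³.

S_x ≈ 2.05 × 10⁵ mm³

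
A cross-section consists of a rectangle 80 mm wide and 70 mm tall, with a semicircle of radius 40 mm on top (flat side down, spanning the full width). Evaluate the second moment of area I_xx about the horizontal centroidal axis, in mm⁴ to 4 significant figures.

Break the section into simple shapes (no overlaps), measuring from the bottom-left corner of the bounding box.
Rectangular body: 80 × 70, A = 5 600 mm², y = 35 mm, Ī = 2 286 667 mm⁴.
Semicircular cap: semicircle r = 40, A = 2513.27 mm², y = 86.9765 mm, Ī = 280 978 mm⁴.
Centroid: ȳ = ΣA·y / ΣA = 51.1009 mm.
Transfer each piece to the horizontal centroidal axis using Ī + A·d² with d = y − 51.1009:
  rectangular body: d = -16.1009 mm → contributes +3 738 410 mm⁴
  semicircular cap: d = 35.8756 mm → contributes +3 515 709 mm⁴
Total I = 7 254 119 mm⁴.

I_xx ≈ 7.254 × 10⁶ mm⁴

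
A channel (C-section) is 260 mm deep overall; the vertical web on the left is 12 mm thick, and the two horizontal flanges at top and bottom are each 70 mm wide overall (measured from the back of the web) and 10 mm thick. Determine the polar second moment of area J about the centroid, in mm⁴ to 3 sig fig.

J ≈ 3.71 × 10⁷ mm⁴

Break the section into simple shapes (no overlaps), measuring from the bottom-left corner of the bounding box.
Web: 12 × 260, A = 3 120 mm², y = 130 mm, Ī = 17 576 000 mm⁴.
Top flange (beyond web): 58 × 10, A = 580 mm², y = 255 mm, Ī = 4833.3 mm⁴.
Bottom flange (beyond web): 58 × 10, A = 580 mm², y = 5 mm, Ī = 4833.3 mm⁴.
By symmetry the centroid is at mid-height, ȳ = 130 mm.
Transfer each piece to the centroidal x-axis using Ī + A·d² with d = y − 130:
  web: d = 0 mm → contributes +17 576 000 mm⁴
  top flange (beyond web): d = 125 mm → contributes +9 067 333 mm⁴
  bottom flange (beyond web): d = -125 mm → contributes +9 067 333 mm⁴
Total I = 35 710 667 mm⁴.
For the y-axis: x̄ = 15.486 mm.
Repeating about the centroidal y-axis gives I_y = 1 398 496 mm⁴.
Polar second moment: J = I_x + I_y = 37 109 162 mm⁴.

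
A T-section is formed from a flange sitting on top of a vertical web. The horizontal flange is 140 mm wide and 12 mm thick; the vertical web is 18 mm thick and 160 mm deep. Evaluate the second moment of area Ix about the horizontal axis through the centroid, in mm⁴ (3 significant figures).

Break the section into simple shapes (no overlaps), measuring from the bottom-left corner of the bounding box.
Flange: 140 × 12, A = 1 680 mm², y = 166 mm, Ī = 20 160 mm⁴.
Web: 18 × 160, A = 2 880 mm², y = 80 mm, Ī = 6 144 000 mm⁴.
Centroid: ȳ = ΣA·y / ΣA = 111.68 mm.
Transfer each piece to the horizontal axis through the centroid using Ī + A·d² with d = y − 111.68:
  flange: d = 54.316 mm → contributes +4 976 504 mm⁴
  web: d = -31.684 mm → contributes +9 035 201 mm⁴
Total I = 14 011 705 mm⁴.

Ix ≈ 1.40 × 10⁷ mm⁴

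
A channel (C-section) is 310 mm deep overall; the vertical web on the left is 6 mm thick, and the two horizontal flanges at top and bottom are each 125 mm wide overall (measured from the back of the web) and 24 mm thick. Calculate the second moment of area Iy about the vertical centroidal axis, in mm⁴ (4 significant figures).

Decompose the section into non-overlapping parts with the origin at the bottom-left of its bounding rectangle.
Web: 6 × 310, A = 1 860 mm², x = 3 mm, Ī = 5 580 mm⁴.
Top flange (beyond web): 119 × 24, A = 2 856 mm², x = 65.5 mm, Ī = 3 370 318 mm⁴.
Bottom flange (beyond web): 119 × 24, A = 2 856 mm², x = 65.5 mm, Ī = 3 370 318 mm⁴.
Centroid: x̄ = ΣA·x / ΣA = 50.1474 mm.
Transfer each piece to the vertical centroidal axis using Ī + A·d² with d = x − 50.1474:
  web: d = -47.1474 mm → contributes +4 140 129 mm⁴
  top flange (beyond web): d = 15.3526 mm → contributes +4 043 485 mm⁴
  bottom flange (beyond web): d = 15.3526 mm → contributes +4 043 485 mm⁴
Total I = 12 227 100 mm⁴.

Iy ≈ 1.223 × 10⁷ mm⁴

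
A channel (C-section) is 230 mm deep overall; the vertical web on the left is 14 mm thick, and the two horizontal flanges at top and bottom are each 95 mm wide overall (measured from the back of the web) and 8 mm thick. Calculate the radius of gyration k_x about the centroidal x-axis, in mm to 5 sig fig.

Decompose the section into non-overlapping parts with the origin at the bottom-left of its bounding rectangle.
Web: 14 × 230, A = 3 220 mm², y = 115 mm, Ī = 14 194 833 mm⁴.
Top flange (beyond web): 81 × 8, A = 648 mm², y = 226 mm, Ī = 3 456 mm⁴.
Bottom flange (beyond web): 81 × 8, A = 648 mm², y = 4 mm, Ī = 3 456 mm⁴.
By symmetry the centroid is at mid-height, ȳ = 115 mm.
Transfer each piece to the centroidal x-axis using Ī + A·d² with d = y − 115:
  web: d = 0 mm → contributes +14 194 833 mm⁴
  top flange (beyond web): d = 111 mm → contributes +7 987 464 mm⁴
  bottom flange (beyond web): d = -111 mm → contributes +7 987 464 mm⁴
Total I = 30 169 761 mm⁴.
Radius of gyration: k = √(I/A) = √(30 169 761 / 4 516) = 81.73517 mm.

k_x ≈ 81.735 mm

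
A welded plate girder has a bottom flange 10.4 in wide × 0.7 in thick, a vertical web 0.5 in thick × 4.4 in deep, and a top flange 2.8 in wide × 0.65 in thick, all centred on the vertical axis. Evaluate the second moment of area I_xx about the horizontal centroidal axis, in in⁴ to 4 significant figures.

Treat the section as a set of non-overlapping primitives; coordinates are from the bounding-box lower-left.
Bottom plate: 10.4 × 0.7, A = 7.28 in², y = 0.35 in, Ī = 0.297267 in⁴.
Web plate: 0.5 × 4.4, A = 2.2 in², y = 2.9 in, Ī = 3.54933 in⁴.
Top plate: 2.8 × 0.65, A = 1.82 in², y = 5.425 in, Ī = 0.0640792 in⁴.
Centroid: ȳ = ΣA·y / ΣA = 1.66385 in.
Transfer each piece to the horizontal centroidal axis using Ī + A·d² with d = y − 1.66385:
  bottom plate: d = -1.31385 in → contributes +12.864 in⁴
  web plate: d = 1.23615 in → contributes +6.91108 in⁴
  top plate: d = 3.76115 in → contributes +25.8103 in⁴
Total I = 45.5853 in⁴.

I_xx ≈ 45.59 in⁴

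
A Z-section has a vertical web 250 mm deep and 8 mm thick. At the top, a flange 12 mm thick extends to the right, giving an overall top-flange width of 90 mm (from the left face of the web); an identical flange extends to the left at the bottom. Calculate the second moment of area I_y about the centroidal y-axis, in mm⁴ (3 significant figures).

I_y ≈ 5.10 × 10⁶ mm⁴

Decompose the section into non-overlapping parts with the origin at the bottom-left of its bounding rectangle.
Web: 8 × 250, A = 2 000 mm², x = 86 mm, Ī = 10 667 mm⁴.
Top flange (beyond web): 82 × 12, A = 984 mm², x = 131 mm, Ī = 551 368 mm⁴.
Bottom flange (beyond web): 82 × 12, A = 984 mm², x = 41 mm, Ī = 551 368 mm⁴.
Centroid: x̄ = ΣA·x / ΣA = 86 mm.
Transfer each piece to the centroidal y-axis using Ī + A·d² with d = x − 86:
  web: d = 0 mm → contributes +10 667 mm⁴
  top flange (beyond web): d = 45 mm → contributes +2 543 968 mm⁴
  bottom flange (beyond web): d = -45 mm → contributes +2 543 968 mm⁴
Total I = 5 098 603 mm⁴.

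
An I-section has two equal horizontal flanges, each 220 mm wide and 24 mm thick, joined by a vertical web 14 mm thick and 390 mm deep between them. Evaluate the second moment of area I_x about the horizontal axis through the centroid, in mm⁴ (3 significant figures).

I_x ≈ 5.22 × 10⁸ mm⁴

Break the section into simple shapes (no overlaps), measuring from the bottom-left corner of the bounding box.
Bottom flange: 220 × 24, A = 5 280 mm², y = 12 mm, Ī = 253 440 mm⁴.
Web: 14 × 390, A = 5 460 mm², y = 219 mm, Ī = 69 205 500 mm⁴.
Top flange: 220 × 24, A = 5 280 mm², y = 426 mm, Ī = 253 440 mm⁴.
By symmetry the centroid is at mid-height, ȳ = 219 mm.
Transfer each piece to the horizontal axis through the centroid using Ī + A·d² with d = y − 219:
  bottom flange: d = -207 mm → contributes +226 496 160 mm⁴
  web: d = 0 mm → contributes +69 205 500 mm⁴
  top flange: d = 207 mm → contributes +226 496 160 mm⁴
Total I = 522 197 820 mm⁴.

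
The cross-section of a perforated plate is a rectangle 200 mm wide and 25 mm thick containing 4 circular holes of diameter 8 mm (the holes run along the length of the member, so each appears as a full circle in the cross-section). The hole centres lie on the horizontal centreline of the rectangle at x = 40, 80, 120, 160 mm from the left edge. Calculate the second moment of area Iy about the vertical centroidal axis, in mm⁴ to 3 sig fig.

Iy ≈ 1.63 × 10⁷ mm⁴

Break the section into simple shapes (no overlaps), measuring from the bottom-left corner of the bounding box.
Plate: 200 × 25, A = 5 000 mm², x = 100 mm, Ī = 16 666 667 mm⁴.
Hole 1 (subtracted): ⌀8, A = 50.265 mm², x = 40 mm, Ī = 201.06 mm⁴.
Hole 2 (subtracted): ⌀8, A = 50.265 mm², x = 80 mm, Ī = 201.06 mm⁴.
Hole 3 (subtracted): ⌀8, A = 50.265 mm², x = 120 mm, Ī = 201.06 mm⁴.
Hole 4 (subtracted): ⌀8, A = 50.265 mm², x = 160 mm, Ī = 201.06 mm⁴.
By symmetry the centroid is at mid-width, x̄ = 100 mm.
Transfer each piece to the vertical centroidal axis using Ī + A·d² with d = x − 100:
  plate: d = 0 mm → contributes +16 666 667 mm⁴
  hole 1: d = -60 mm → contributes −181 157 mm⁴
  hole 2: d = -20 mm → contributes −20 307 mm⁴
  hole 3: d = 20 mm → contributes −20 307 mm⁴
  hole 4: d = 60 mm → contributes −181 157 mm⁴
Total I = 16 263 739 mm⁴.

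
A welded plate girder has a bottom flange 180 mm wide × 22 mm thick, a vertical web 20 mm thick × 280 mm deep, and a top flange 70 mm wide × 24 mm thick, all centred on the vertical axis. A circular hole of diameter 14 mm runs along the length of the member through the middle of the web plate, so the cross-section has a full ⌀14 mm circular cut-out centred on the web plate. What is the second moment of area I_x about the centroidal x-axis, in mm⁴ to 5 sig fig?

I_x ≈ 1.5534 × 10⁸ mm⁴

Split into non-overlapping primitives; take the origin at the lower-left of the bounding box.
Bottom plate: 180 × 22, A = 3 960 mm², y = 11 mm, Ī = 159 720 mm⁴.
Web plate: 20 × 280, A = 5 600 mm², y = 162 mm, Ī = 36 586 667 mm⁴.
Top plate: 70 × 24, A = 1 680 mm², y = 314 mm, Ī = 80 640 mm⁴.
Hole (subtracted): ⌀14, A = 153.938 mm², y = 162 mm, Ī = 1885.741 mm⁴.
Centroid: ȳ = ΣA·y / ΣA = 131.0963 mm.
Transfer each piece to the centroidal x-axis using Ī + A·d² with d = y − 131.0963:
  bottom plate: d = -120.0963 mm → contributes +57 275 309 mm⁴
  web plate: d = 30.90367 mm → contributes +41 934 873 mm⁴
  top plate: d = 182.9037 mm → contributes +56 282 944 mm⁴
  hole: d = 30.90367 mm → contributes −148902.2 mm⁴
Total I = 155 344 224 mm⁴.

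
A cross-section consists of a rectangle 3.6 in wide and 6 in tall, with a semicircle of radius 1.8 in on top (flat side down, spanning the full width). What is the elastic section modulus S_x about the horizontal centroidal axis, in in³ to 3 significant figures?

S_x ≈ 30.5 in³

Split into non-overlapping primitives; take the origin at the lower-left of the bounding box.
Rectangular body: 3.6 × 6, A = 21.6 in², y = 3 in, Ī = 64.8 in⁴.
Semicircular cap: semicircle r = 1.8, A = 5.0894 in², y = 6.7639 in, Ī = 1.1522 in⁴.
Centroid: ȳ = ΣA·y / ΣA = 3.7177 in.
Transfer each piece to the horizontal centroidal axis using Ī + A·d² with d = y − 3.7177:
  rectangular body: d = -0.71774 in → contributes +75.927 in⁴
  semicircular cap: d = 3.0462 in → contributes +48.378 in⁴
Total I = 124.31 in⁴.
Extreme fibre distance c = 4.0823 in; S = I/c = 30.45 in³.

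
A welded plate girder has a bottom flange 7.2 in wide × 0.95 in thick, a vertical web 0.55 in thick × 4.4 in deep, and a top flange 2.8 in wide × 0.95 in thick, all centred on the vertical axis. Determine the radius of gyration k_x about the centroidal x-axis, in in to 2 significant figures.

k_x ≈ 2.3 in

Decompose the section into non-overlapping parts with the origin at the bottom-left of its bounding rectangle.
Bottom plate: 7.2 × 0.95, A = 6.84 in², y = 0.475 in, Ī = 0.5144 in⁴.
Web plate: 0.55 × 4.4, A = 2.42 in², y = 3.15 in, Ī = 3.904 in⁴.
Top plate: 2.8 × 0.95, A = 2.66 in², y = 5.825 in, Ī = 0.2001 in⁴.
Centroid: ȳ = ΣA·y / ΣA = 2.212 in.
Transfer each piece to the centroidal x-axis using Ī + A·d² with d = y − 2.212:
  bottom plate: d = -1.737 in → contributes +21.15 in⁴
  web plate: d = 0.938 in → contributes +6.034 in⁴
  top plate: d = 3.613 in → contributes +34.92 in⁴
Total I = 62.11 in⁴.
Radius of gyration: k = √(I/A) = √(62.11 / 11.92) = 2.283 in.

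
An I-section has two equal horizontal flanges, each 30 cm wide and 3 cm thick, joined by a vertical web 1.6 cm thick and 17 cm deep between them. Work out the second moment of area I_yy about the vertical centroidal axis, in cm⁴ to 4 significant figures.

Break the section into simple shapes (no overlaps), measuring from the bottom-left corner of the bounding box.
Bottom flange: 30 × 3, A = 90 cm², x = 15 cm, Ī = 6 750 cm⁴.
Web: 1.6 × 17, A = 27.2 cm², x = 15 cm, Ī = 5.80267 cm⁴.
Top flange: 30 × 3, A = 90 cm², x = 15 cm, Ī = 6 750 cm⁴.
By symmetry the centroid is at mid-width, x̄ = 15 cm.
All pieces are centred on the vertical centroidal axis, so I = ΣĪ = 13505.8 cm⁴.

I_yy ≈ 1.351 × 10⁴ cm⁴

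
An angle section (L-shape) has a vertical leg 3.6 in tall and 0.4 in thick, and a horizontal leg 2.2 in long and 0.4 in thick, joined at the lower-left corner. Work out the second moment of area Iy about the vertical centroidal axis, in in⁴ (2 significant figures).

Break the section into simple shapes (no overlaps), measuring from the bottom-left corner of the bounding box.
Vertical leg: 0.4 × 3.6, A = 1.44 in², x = 0.2 in, Ī = 0.0192 in⁴.
Horizontal leg (remainder): 1.8 × 0.4, A = 0.72 in², x = 1.3 in, Ī = 0.1944 in⁴.
Centroid: x̄ = ΣA·x / ΣA = 0.5667 in.
Transfer each piece to the vertical centroidal axis using Ī + A·d² with d = x − 0.5667:
  vertical leg: d = -0.3667 in → contributes +0.2128 in⁴
  horizontal leg (remainder): d = 0.7333 in → contributes +0.5816 in⁴
Total I = 0.7944 in⁴.

Iy ≈ 0.79 in⁴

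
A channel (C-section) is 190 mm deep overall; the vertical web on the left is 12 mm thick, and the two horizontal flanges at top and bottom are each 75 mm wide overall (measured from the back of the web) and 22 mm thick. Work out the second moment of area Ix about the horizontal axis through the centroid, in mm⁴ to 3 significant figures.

Split into non-overlapping primitives; take the origin at the lower-left of the bounding box.
Web: 12 × 190, A = 2 280 mm², y = 95 mm, Ī = 6 859 000 mm⁴.
Top flange (beyond web): 63 × 22, A = 1 386 mm², y = 179 mm, Ī = 55 902 mm⁴.
Bottom flange (beyond web): 63 × 22, A = 1 386 mm², y = 11 mm, Ī = 55 902 mm⁴.
By symmetry the centroid is at mid-height, ȳ = 95 mm.
Transfer each piece to the horizontal axis through the centroid using Ī + A·d² with d = y − 95:
  web: d = 0 mm → contributes +6 859 000 mm⁴
  top flange (beyond web): d = 84 mm → contributes +9 835 518 mm⁴
  bottom flange (beyond web): d = -84 mm → contributes +9 835 518 mm⁴
Total I = 26 530 036 mm⁴.

Ix ≈ 2.65 × 10⁷ mm⁴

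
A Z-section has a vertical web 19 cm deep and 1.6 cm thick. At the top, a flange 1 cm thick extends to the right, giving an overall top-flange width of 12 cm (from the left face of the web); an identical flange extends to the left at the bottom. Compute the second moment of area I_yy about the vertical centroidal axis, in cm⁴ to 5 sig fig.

Split into non-overlapping primitives; take the origin at the lower-left of the bounding box.
Web: 1.6 × 19, A = 30.4 cm², x = 11.2 cm, Ī = 6.485333 cm⁴.
Top flange (beyond web): 10.4 × 1, A = 10.4 cm², x = 17.2 cm, Ī = 93.73867 cm⁴.
Bottom flange (beyond web): 10.4 × 1, A = 10.4 cm², x = 5.2 cm, Ī = 93.73867 cm⁴.
Centroid: x̄ = ΣA·x / ΣA = 11.2 cm.
Transfer each piece to the vertical centroidal axis using Ī + A·d² with d = x − 11.2:
  web: d = 0 cm → contributes +6.485333 cm⁴
  top flange (beyond web): d = 6 cm → contributes +468.1387 cm⁴
  bottom flange (beyond web): d = -6 cm → contributes +468.1387 cm⁴
Total I = 942.7627 cm⁴.

I_yy ≈ 942.76 cm⁴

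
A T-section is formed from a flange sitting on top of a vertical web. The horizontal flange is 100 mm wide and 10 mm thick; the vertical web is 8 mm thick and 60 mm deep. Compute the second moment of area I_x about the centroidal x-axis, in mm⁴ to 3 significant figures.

I_x ≈ 5.50 × 10⁵ mm⁴

Break the section into simple shapes (no overlaps), measuring from the bottom-left corner of the bounding box.
Flange: 100 × 10, A = 1 000 mm², y = 65 mm, Ī = 8333.3 mm⁴.
Web: 8 × 60, A = 480 mm², y = 30 mm, Ī = 144 000 mm⁴.
Centroid: ȳ = ΣA·y / ΣA = 53.649 mm.
Transfer each piece to the centroidal x-axis using Ī + A·d² with d = y − 53.649:
  flange: d = 11.351 mm → contributes +137 187 mm⁴
  web: d = -23.649 mm → contributes +412 444 mm⁴
Total I = 549 631 mm⁴.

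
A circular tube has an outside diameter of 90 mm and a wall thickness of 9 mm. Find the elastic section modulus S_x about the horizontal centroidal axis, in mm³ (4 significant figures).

Split into non-overlapping primitives; take the origin at the lower-left of the bounding box.
Outer circle: ⌀90, A = 6361.73 mm², y = 45 mm, Ī = 3 220 623 mm⁴.
Bore (subtracted): ⌀72, A = 4071.5 mm², y = 45 mm, Ī = 1 319 167 mm⁴.
By symmetry the centroid is at mid-height, ȳ = 45 mm.
All pieces are centred on the horizontal centroidal axis, so I = ΣĪ (holes subtracted) = 1 901 456 mm⁴.
Extreme fibre distance c = 45 mm; S = I/c = 42254.6 mm³.

S_x ≈ 4.225 × 10⁴ mm³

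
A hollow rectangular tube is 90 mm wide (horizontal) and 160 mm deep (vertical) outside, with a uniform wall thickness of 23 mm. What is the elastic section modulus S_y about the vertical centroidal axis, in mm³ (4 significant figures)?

S_y ≈ 1.980 × 10⁵ mm³

Treat the section as a set of non-overlapping primitives; coordinates are from the bounding-box lower-left.
Outer rectangle: 90 × 160, A = 14 400 mm², x = 45 mm, Ī = 9 720 000 mm⁴.
Inner void (subtracted): 44 × 114, A = 5 016 mm², x = 45 mm, Ī = 809 248 mm⁴.
By symmetry the centroid is at mid-width, x̄ = 45 mm.
All pieces are centred on the vertical centroidal axis, so I = ΣĪ (holes subtracted) = 8 910 752 mm⁴.
Extreme fibre distance c = 45 mm; S = I/c = 198 017 mm³.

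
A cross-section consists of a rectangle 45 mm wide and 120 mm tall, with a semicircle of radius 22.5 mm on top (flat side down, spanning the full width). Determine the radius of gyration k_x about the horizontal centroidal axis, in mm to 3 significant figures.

k_x ≈ 39.9 mm

Treat the section as a set of non-overlapping primitives; coordinates are from the bounding-box lower-left.
Rectangular body: 45 × 120, A = 5 400 mm², y = 60 mm, Ī = 6 480 000 mm⁴.
Semicircular cap: semicircle r = 22.5, A = 795.22 mm², y = 129.55 mm, Ī = 28 130 mm⁴.
Centroid: ȳ = ΣA·y / ΣA = 68.927 mm.
Transfer each piece to the horizontal centroidal axis using Ī + A·d² with d = y − 68.927:
  rectangular body: d = -8.9273 mm → contributes +6 910 364 mm⁴
  semicircular cap: d = 60.622 mm → contributes +2 950 566 mm⁴
Total I = 9 860 930 mm⁴.
Radius of gyration: k = √(I/A) = √(9 860 930 / 6195.2) = 39.896 mm.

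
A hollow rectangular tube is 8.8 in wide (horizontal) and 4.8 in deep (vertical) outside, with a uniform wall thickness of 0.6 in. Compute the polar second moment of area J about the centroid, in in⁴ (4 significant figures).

J ≈ 192.4 in⁴

Break the section into simple shapes (no overlaps), measuring from the bottom-left corner of the bounding box.
Outer rectangle: 8.8 × 4.8, A = 42.24 in², y = 2.4 in, Ī = 81.1008 in⁴.
Inner void (subtracted): 7.6 × 3.6, A = 27.36 in², y = 2.4 in, Ī = 29.5488 in⁴.
By symmetry the centroid is at mid-height, ȳ = 2.4 in.
All pieces are centred on the centroidal x-axis, so I = ΣĪ (holes subtracted) = 51.552 in⁴.
Repeating about the centroidal y-axis gives I_y = 140.896 in⁴.
Polar second moment: J = I_x + I_y = 192.448 in⁴.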